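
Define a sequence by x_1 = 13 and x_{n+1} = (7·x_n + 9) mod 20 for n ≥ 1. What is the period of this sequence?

Computing terms: x_1 = 13, x_2 = 0, x_3 = 9, x_4 = 12, x_5 = 13.
Since x_5 = x_1 = 13, the sequence is periodic with period 4.

4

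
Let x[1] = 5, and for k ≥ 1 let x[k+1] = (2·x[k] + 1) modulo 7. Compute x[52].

Computing terms: x[1] = 5,  x[2] = 4,  x[3] = 2,  x[4] = 5.
Since x[4] = x[1] = 5, the sequence is periodic with period 3.
(52 - 1) mod 3 = 0, so x[52] = x[1] = 5.

5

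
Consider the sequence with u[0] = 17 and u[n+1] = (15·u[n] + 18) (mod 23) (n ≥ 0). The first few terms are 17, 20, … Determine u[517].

10

We have u[0] = 17; u[1] = 20; u[2] = 19; u[3] = 4; u[4] = 9; u[5] = 15; u[6] = 13; u[7] = 6; u[8] = 16; u[9] = 5; u[10] = 1; u[11] = 10; u[12] = 7; u[13] = 8; u[14] = 0; u[15] = 18; u[16] = 12; u[17] = 14; u[18] = 21; u[19] = 11; u[20] = 22; u[21] = 3; u[22] = 17.
Since u[22] = u[0] = 17, the sequence is periodic with period 22.
So u[517] = u[0 + ((517-0) mod 22)] = u[11] = 10.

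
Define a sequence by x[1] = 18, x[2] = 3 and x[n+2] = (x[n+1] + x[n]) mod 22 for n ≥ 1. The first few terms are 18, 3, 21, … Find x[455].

1

Listing terms: x[1] = 18,  x[2] = 3,  x[3] = 21,  x[4] = 2,  x[5] = 1,  x[6] = 3,  x[7] = 4,  x[8] = 7,  x[9] = 11,  x[10] = 18,  x[11] = 7,  x[12] = 3,  x[13] = 10,  x[14] = 13,  x[15] = 1,  x[16] = 14,  x[17] = 15,  x[18] = 7,  x[19] = 0,  x[20] = 7,  x[21] = 7,  x[22] = 14,  x[23] = 21,  x[24] = 13,  x[25] = 12,  x[26] = 3,  x[27] = 15,  x[28] = 18,  x[29] = 11,  x[30] = 7,  x[31] = 18,  x[32] = 3.
Since (x[31], x[32]) = (x[1], x[2]) = (18, 3) (two consecutive terms determine the rest), the sequence is periodic with period 30.
(455 - 1) mod 30 = 4, so x[455] = x[5] = 1.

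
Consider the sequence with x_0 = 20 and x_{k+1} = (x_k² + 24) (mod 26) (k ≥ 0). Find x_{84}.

20

Computing terms: x_0 = 20, x_1 = 8, x_2 = 10, x_3 = 20.
Since x_3 = x_0 = 20, the sequence is periodic with period 3.
So x_{84} = x_{0 + ((84-0) mod 3)} = x_0 = 20.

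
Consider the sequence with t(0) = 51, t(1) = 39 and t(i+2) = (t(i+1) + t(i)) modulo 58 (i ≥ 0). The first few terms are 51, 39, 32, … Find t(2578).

t(0) = 51, t(1) = 39, t(2) = 32, t(3) = 13, t(4) = 45, t(5) = 0, t(6) = 45, t(7) = 45, t(8) = 32, t(9) = 19, t(10) = 51, t(11) = 12, t(12) = 5, t(13) = 17, t(14) = 22, t(15) = 39, t(16) = 3, t(17) = 42, t(18) = 45, t(19) = 29, t(20) = 16, t(21) = 45, t(22) = 3, t(23) = 48, t(24) = 51, t(25) = 41, t(26) = 34, t(27) = 17, t(28) = 51, t(29) = 10, t(30) = 3, t(31) = 13, t(32) = 16, t(33) = 29, t(34) = 45, t(35) = 16, t(36) = 3, t(37) = 19, t(38) = 22, t(39) = 41, t(40) = 5, t(41) = 46, t(42) = 51, t(43) = 39.
The sequence repeats with period 42.
(2578 - 0) mod 42 = 16, so t(2578) = t(16) = 3.

3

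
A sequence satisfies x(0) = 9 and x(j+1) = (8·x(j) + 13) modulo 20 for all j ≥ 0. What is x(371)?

x(0) = 9,  x(1) = 5,  x(2) = 13,  x(3) = 17,  x(4) = 9.
Since x(4) = x(0) = 9, the sequence is periodic with period 4.
(371 - 0) mod 4 = 3, so x(371) = x(3) = 17.

17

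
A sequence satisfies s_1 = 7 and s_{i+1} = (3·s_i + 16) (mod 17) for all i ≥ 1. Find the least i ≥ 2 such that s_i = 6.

4

Listing terms: s_1 = 7, s_2 = 3, s_3 = 8, s_4 = 6, s_5 = 0, s_6 = 16, s_7 = 13, s_8 = 4, s_9 = 11, s_{10} = 15, s_{11} = 10, s_{12} = 12, s_{13} = 1, s_{14} = 2, s_{15} = 5, s_{16} = 14, s_{17} = 7.
The sequence repeats with period 16.
The value 6 first appears (with i ≥ 2) at s_4.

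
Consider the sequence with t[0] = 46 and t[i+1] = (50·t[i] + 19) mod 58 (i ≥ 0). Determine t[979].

51

Computing terms: t[0] = 46; t[1] = 57; t[2] = 27; t[3] = 35; t[4] = 29; t[5] = 19; t[6] = 41; t[7] = 39; t[8] = 55; t[9] = 43; t[10] = 23; t[11] = 9; t[12] = 5; t[13] = 37; t[14] = 13; t[15] = 31; t[16] = 3; t[17] = 53; t[18] = 1; t[19] = 11; t[20] = 47; t[21] = 49; t[22] = 33; t[23] = 45; t[24] = 7; t[25] = 21; t[26] = 25; t[27] = 51; t[28] = 17; t[29] = 57.
Since t[29] = t[1] = 57, the sequence is eventually periodic: after a pre-period of length 1 it cycles with period 28.
For i ≥ 1, t[i] depends only on (i - 1) mod 28. (979 - 1) mod 28 = 26, so t[979] = t[27] = 51.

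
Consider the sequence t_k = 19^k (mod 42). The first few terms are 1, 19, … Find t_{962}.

25

Computing terms: t_0 = 1, t_1 = 19, t_2 = 25, t_3 = 13, t_4 = 37, t_5 = 31, t_6 = 1.
The sequence repeats with period 6.
So t_{962} = t_{0 + ((962-0) mod 6)} = t_2 = 25.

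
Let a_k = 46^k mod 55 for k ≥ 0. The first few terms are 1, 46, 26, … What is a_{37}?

Listing terms: a_0 = 1,  a_1 = 46,  a_2 = 26,  a_3 = 41,  a_4 = 16,  a_5 = 21,  a_6 = 31,  a_7 = 51,  a_8 = 36,  a_9 = 6,  a_{10} = 1.
Since a_{10} = a_0 = 1, the sequence is periodic with period 10.
(37 - 0) mod 10 = 7, so a_{37} = a_7 = 51.

51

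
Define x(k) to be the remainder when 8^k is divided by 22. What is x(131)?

Computing terms: x(1) = 8,  x(2) = 20,  x(3) = 6,  x(4) = 4,  x(5) = 10,  x(6) = 14,  x(7) = 2,  x(8) = 16,  x(9) = 18,  x(10) = 12,  x(11) = 8.
The sequence repeats with period 10.
So x(131) = x(1 + ((131-1) mod 10)) = x(1) = 8.

8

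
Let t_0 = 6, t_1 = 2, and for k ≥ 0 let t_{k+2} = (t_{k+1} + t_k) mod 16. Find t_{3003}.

10

We have t_0 = 6,  t_1 = 2,  t_2 = 8,  t_3 = 10,  t_4 = 2,  t_5 = 12,  t_6 = 14,  t_7 = 10,  t_8 = 8,  t_9 = 2,  t_{10} = 10,  t_{11} = 12,  t_{12} = 6,  t_{13} = 2.
The sequence repeats with period 12.
So t_{3003} = t_{0 + ((3003-0) mod 12)} = t_3 = 10.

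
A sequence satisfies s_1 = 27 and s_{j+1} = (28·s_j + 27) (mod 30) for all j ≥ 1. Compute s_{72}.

15

Computing terms: s_1 = 27; s_2 = 3; s_3 = 21; s_4 = 15; s_5 = 27.
The sequence repeats with period 4.
(72 - 1) mod 4 = 3, so s_{72} = s_4 = 15.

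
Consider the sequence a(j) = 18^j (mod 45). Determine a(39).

Computing terms: a(0) = 1; a(1) = 18; a(2) = 9; a(3) = 27; a(4) = 36; a(5) = 18.
Since a(5) = a(1) = 18, the sequence is eventually periodic: after a pre-period of length 1 it cycles with period 4.
For j ≥ 1, a(j) depends only on (j - 1) mod 4. (39 - 1) mod 4 = 2, so a(39) = a(3) = 27.

27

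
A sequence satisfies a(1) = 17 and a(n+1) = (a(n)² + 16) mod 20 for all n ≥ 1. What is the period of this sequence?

3

Computing terms: a(1) = 17, a(2) = 5, a(3) = 1, a(4) = 17.
The sequence repeats with period 3.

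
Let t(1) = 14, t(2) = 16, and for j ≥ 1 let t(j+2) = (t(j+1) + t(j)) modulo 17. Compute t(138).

16

Listing terms: t(1) = 14; t(2) = 16; t(3) = 13; t(4) = 12; t(5) = 8; t(6) = 3; t(7) = 11; t(8) = 14; t(9) = 8; t(10) = 5; t(11) = 13; t(12) = 1; t(13) = 14; t(14) = 15; t(15) = 12; t(16) = 10; t(17) = 5; t(18) = 15; t(19) = 3; t(20) = 1; t(21) = 4; t(22) = 5; t(23) = 9; t(24) = 14; t(25) = 6; t(26) = 3; t(27) = 9; t(28) = 12; t(29) = 4; t(30) = 16; t(31) = 3; t(32) = 2; t(33) = 5; t(34) = 7; t(35) = 12; t(36) = 2; t(37) = 14; t(38) = 16.
The sequence repeats with period 36.
So t(138) = t(1 + ((138-1) mod 36)) = t(30) = 16.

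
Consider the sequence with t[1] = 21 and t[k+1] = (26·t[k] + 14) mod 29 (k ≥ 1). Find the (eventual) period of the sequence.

Listing terms: t[1] = 21; t[2] = 9; t[3] = 16; t[4] = 24; t[5] = 0; t[6] = 14; t[7] = 1; t[8] = 11; t[9] = 10; t[10] = 13; t[11] = 4; t[12] = 2; t[13] = 8; t[14] = 19; t[15] = 15; t[16] = 27; t[17] = 20; t[18] = 12; t[19] = 7; t[20] = 22; t[21] = 6; t[22] = 25; t[23] = 26; t[24] = 23; t[25] = 3; t[26] = 5; t[27] = 28; t[28] = 17; t[29] = 21.
The sequence repeats with period 28.

28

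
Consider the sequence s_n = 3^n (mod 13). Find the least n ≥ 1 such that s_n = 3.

1

s_0 = 1, s_1 = 3, s_2 = 9, s_3 = 1.
The sequence repeats with period 3.
The value 3 first appears (with n ≥ 1) at s_1.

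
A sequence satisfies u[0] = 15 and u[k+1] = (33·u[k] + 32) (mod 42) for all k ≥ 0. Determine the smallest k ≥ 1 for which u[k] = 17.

Listing terms: u[0] = 15,  u[1] = 23,  u[2] = 35,  u[3] = 11,  u[4] = 17,  u[5] = 5,  u[6] = 29,  u[7] = 23.
Since u[7] = u[1] = 23, the sequence is eventually periodic: after a pre-period of length 1 it cycles with period 6.
The value 17 first appears (with k ≥ 1) at u[4].

4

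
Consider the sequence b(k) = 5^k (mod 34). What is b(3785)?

b(0) = 1,  b(1) = 5,  b(2) = 25,  b(3) = 23,  b(4) = 13,  b(5) = 31,  b(6) = 19,  b(7) = 27,  b(8) = 33,  b(9) = 29,  b(10) = 9,  b(11) = 11,  b(12) = 21,  b(13) = 3,  b(14) = 15,  b(15) = 7,  b(16) = 1.
Since b(16) = b(0) = 1, the sequence is periodic with period 16.
(3785 - 0) mod 16 = 9, so b(3785) = b(9) = 29.

29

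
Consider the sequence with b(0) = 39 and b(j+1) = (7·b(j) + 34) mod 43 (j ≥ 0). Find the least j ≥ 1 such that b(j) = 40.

b(0) = 39,  b(1) = 6,  b(2) = 33,  b(3) = 7,  b(4) = 40,  b(5) = 13,  b(6) = 39.
Since b(6) = b(0) = 39, the sequence is periodic with period 6.
The value 40 first appears (with j ≥ 1) at b(4).

4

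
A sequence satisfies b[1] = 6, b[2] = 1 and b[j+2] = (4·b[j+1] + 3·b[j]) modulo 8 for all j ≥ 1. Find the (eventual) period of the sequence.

4

Listing terms: b[1] = 6,  b[2] = 1,  b[3] = 6,  b[4] = 3,  b[5] = 6,  b[6] = 1.
Since (b[5], b[6]) = (b[1], b[2]) = (6, 1) (two consecutive terms determine the rest), the sequence is periodic with period 4.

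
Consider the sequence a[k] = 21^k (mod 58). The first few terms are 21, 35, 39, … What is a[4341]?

Computing terms: a[1] = 21,  a[2] = 35,  a[3] = 39,  a[4] = 7,  a[5] = 31,  a[6] = 13,  a[7] = 41,  a[8] = 49,  a[9] = 43,  a[10] = 33,  a[11] = 55,  a[12] = 53,  a[13] = 11,  a[14] = 57,  a[15] = 37,  a[16] = 23,  a[17] = 19,  a[18] = 51,  a[19] = 27,  a[20] = 45,  a[21] = 17,  a[22] = 9,  a[23] = 15,  a[24] = 25,  a[25] = 3,  a[26] = 5,  a[27] = 47,  a[28] = 1,  a[29] = 21.
The sequence repeats with period 28.
So a[4341] = a[1 + ((4341-1) mod 28)] = a[1] = 21.

21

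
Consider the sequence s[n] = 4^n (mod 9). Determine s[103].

s[0] = 1; s[1] = 4; s[2] = 7; s[3] = 1.
Since s[3] = s[0] = 1, the sequence is periodic with period 3.
So s[103] = s[0 + ((103-0) mod 3)] = s[1] = 4.

4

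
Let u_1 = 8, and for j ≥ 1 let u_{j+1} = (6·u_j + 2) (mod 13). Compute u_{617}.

5

Listing terms: u_1 = 8, u_2 = 11, u_3 = 3, u_4 = 7, u_5 = 5, u_6 = 6, u_7 = 12, u_8 = 9, u_9 = 4, u_{10} = 0, u_{11} = 2, u_{12} = 1, u_{13} = 8.
Since u_{13} = u_1 = 8, the sequence is periodic with period 12.
(617 - 1) mod 12 = 4, so u_{617} = u_5 = 5.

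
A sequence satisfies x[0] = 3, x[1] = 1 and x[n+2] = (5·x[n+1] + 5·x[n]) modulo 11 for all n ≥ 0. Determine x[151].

1

We have x[0] = 3, x[1] = 1, x[2] = 9, x[3] = 6, x[4] = 9, x[5] = 9, x[6] = 2, x[7] = 0, x[8] = 10, x[9] = 6, x[10] = 3, x[11] = 1.
Since (x[10], x[11]) = (x[0], x[1]) = (3, 1) (two consecutive terms determine the rest), the sequence is periodic with period 10.
So x[151] = x[0 + ((151-0) mod 10)] = x[1] = 1.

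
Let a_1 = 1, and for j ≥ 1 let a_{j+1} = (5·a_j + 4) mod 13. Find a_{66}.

9

Listing terms: a_1 = 1; a_2 = 9; a_3 = 10; a_4 = 2; a_5 = 1.
The sequence repeats with period 4.
So a_{66} = a_{1 + ((66-1) mod 4)} = a_2 = 9.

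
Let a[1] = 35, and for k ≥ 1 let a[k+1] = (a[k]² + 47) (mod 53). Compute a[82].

Computing terms: a[1] = 35,  a[2] = 0,  a[3] = 47,  a[4] = 30,  a[5] = 46,  a[6] = 43,  a[7] = 41,  a[8] = 32,  a[9] = 11,  a[10] = 9,  a[11] = 22,  a[12] = 1,  a[13] = 48,  a[14] = 19,  a[15] = 37,  a[16] = 38,  a[17] = 7,  a[18] = 43.
Since a[18] = a[6] = 43, the sequence is eventually periodic: after a pre-period of length 5 it cycles with period 12.
For k ≥ 6, a[k] depends only on (k - 6) mod 12. (82 - 6) mod 12 = 4, so a[82] = a[10] = 9.

9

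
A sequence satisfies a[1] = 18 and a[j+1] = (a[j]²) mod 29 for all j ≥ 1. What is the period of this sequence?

3

We have a[1] = 18,  a[2] = 5,  a[3] = 25,  a[4] = 16,  a[5] = 24,  a[6] = 25.
Since a[6] = a[3] = 25, the sequence is eventually periodic: after a pre-period of length 2 it cycles with period 3.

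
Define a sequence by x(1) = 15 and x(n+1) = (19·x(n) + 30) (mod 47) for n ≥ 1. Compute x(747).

18

We have x(1) = 15,  x(2) = 33,  x(3) = 46,  x(4) = 11,  x(5) = 4,  x(6) = 12,  x(7) = 23,  x(8) = 44,  x(9) = 20,  x(10) = 34,  x(11) = 18,  x(12) = 43,  x(13) = 1,  x(14) = 2,  x(15) = 21,  x(16) = 6,  x(17) = 3,  x(18) = 40,  x(19) = 38,  x(20) = 0,  x(21) = 30,  x(22) = 36,  x(23) = 9,  x(24) = 13,  x(25) = 42,  x(26) = 29,  x(27) = 17,  x(28) = 24,  x(29) = 16,  x(30) = 5,  x(31) = 31,  x(32) = 8,  x(33) = 41,  x(34) = 10,  x(35) = 32,  x(36) = 27,  x(37) = 26,  x(38) = 7,  x(39) = 22,  x(40) = 25,  x(41) = 35,  x(42) = 37,  x(43) = 28,  x(44) = 45,  x(45) = 39,  x(46) = 19,  x(47) = 15.
The sequence repeats with period 46.
(747 - 1) mod 46 = 10, so x(747) = x(11) = 18.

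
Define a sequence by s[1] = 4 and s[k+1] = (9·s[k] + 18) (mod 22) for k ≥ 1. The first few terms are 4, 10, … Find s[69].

s[1] = 4,  s[2] = 10,  s[3] = 20,  s[4] = 0,  s[5] = 18,  s[6] = 4.
The sequence repeats with period 5.
(69 - 1) mod 5 = 3, so s[69] = s[4] = 0.

0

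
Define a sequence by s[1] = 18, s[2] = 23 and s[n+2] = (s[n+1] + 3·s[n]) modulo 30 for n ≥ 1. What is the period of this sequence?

s[1] = 18; s[2] = 23; s[3] = 17; s[4] = 26; s[5] = 17; s[6] = 5; s[7] = 26; s[8] = 11; s[9] = 29; s[10] = 2; s[11] = 29; s[12] = 5; s[13] = 2; s[14] = 17; s[15] = 23; s[16] = 14; s[17] = 23; s[18] = 5; s[19] = 14; s[20] = 29; s[21] = 11; s[22] = 8; s[23] = 11; s[24] = 5; s[25] = 8; s[26] = 23; s[27] = 17.
Since (s[26], s[27]) = (s[2], s[3]) = (23, 17) (two consecutive terms determine the rest), the sequence is eventually periodic: after a pre-period of length 1 it cycles with period 24.

24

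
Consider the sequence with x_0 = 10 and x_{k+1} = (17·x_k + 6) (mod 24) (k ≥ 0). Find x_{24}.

10

We have x_0 = 10,  x_1 = 8,  x_2 = 22,  x_3 = 20,  x_4 = 10.
The sequence repeats with period 4.
(24 - 0) mod 4 = 0, so x_{24} = x_0 = 10.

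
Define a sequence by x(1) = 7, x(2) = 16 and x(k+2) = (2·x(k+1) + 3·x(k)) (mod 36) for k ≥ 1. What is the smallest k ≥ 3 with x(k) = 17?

3

Listing terms: x(1) = 7; x(2) = 16; x(3) = 17; x(4) = 10; x(5) = 35; x(6) = 28; x(7) = 17; x(8) = 10.
Since (x(7), x(8)) = (x(3), x(4)) = (17, 10) (two consecutive terms determine the rest), the sequence is eventually periodic: after a pre-period of length 2 it cycles with period 4.
The value 17 first appears (with k ≥ 3) at x(3).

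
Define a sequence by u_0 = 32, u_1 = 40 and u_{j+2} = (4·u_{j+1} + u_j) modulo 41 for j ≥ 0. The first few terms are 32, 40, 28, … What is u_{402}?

28

u_0 = 32,  u_1 = 40,  u_2 = 28,  u_3 = 29,  u_4 = 21,  u_5 = 31,  u_6 = 22,  u_7 = 37,  u_8 = 6,  u_9 = 20,  u_{10} = 4,  u_{11} = 36,  u_{12} = 25,  u_{13} = 13,  u_{14} = 36,  u_{15} = 34,  u_{16} = 8,  u_{17} = 25,  u_{18} = 26,  u_{19} = 6,  u_{20} = 9,  u_{21} = 1,  u_{22} = 13,  u_{23} = 12,  u_{24} = 20,  u_{25} = 10,  u_{26} = 19,  u_{27} = 4,  u_{28} = 35,  u_{29} = 21,  u_{30} = 37,  u_{31} = 5,  u_{32} = 16,  u_{33} = 28,  u_{34} = 5,  u_{35} = 7,  u_{36} = 33,  u_{37} = 16,  u_{38} = 15,  u_{39} = 35,  u_{40} = 32,  u_{41} = 40.
The sequence repeats with period 40.
(402 - 0) mod 40 = 2, so u_{402} = u_2 = 28.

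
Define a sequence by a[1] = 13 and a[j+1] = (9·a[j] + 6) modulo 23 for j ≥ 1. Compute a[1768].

14

We have a[1] = 13,  a[2] = 8,  a[3] = 9,  a[4] = 18,  a[5] = 7,  a[6] = 0,  a[7] = 6,  a[8] = 14,  a[9] = 17,  a[10] = 21,  a[11] = 11,  a[12] = 13.
Since a[12] = a[1] = 13, the sequence is periodic with period 11.
So a[1768] = a[1 + ((1768-1) mod 11)] = a[8] = 14.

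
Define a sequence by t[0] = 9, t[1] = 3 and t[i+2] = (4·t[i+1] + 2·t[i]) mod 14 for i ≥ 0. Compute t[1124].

Computing terms: t[0] = 9,  t[1] = 3,  t[2] = 2,  t[3] = 0,  t[4] = 4,  t[5] = 2,  t[6] = 2,  t[7] = 12,  t[8] = 10,  t[9] = 8,  t[10] = 10,  t[11] = 0,  t[12] = 6,  t[13] = 10,  t[14] = 10,  t[15] = 4,  t[16] = 8,  t[17] = 12,  t[18] = 8,  t[19] = 0,  t[20] = 2,  t[21] = 8,  t[22] = 8,  t[23] = 6,  t[24] = 12,  t[25] = 4,  t[26] = 12,  t[27] = 0,  t[28] = 10,  t[29] = 12,  t[30] = 12,  t[31] = 2,  t[32] = 4,  t[33] = 6,  t[34] = 4,  t[35] = 0,  t[36] = 8,  t[37] = 4,  t[38] = 4,  t[39] = 10,  t[40] = 6,  t[41] = 2,  t[42] = 6,  t[43] = 0,  t[44] = 12,  t[45] = 6,  t[46] = 6,  t[47] = 8,  t[48] = 2,  t[49] = 10,  t[50] = 2,  t[51] = 0.
Since (t[50], t[51]) = (t[2], t[3]) = (2, 0) (two consecutive terms determine the rest), the sequence is eventually periodic: after a pre-period of length 2 it cycles with period 48.
For i ≥ 2, t[i] depends only on (i - 2) mod 48. (1124 - 2) mod 48 = 18, so t[1124] = t[20] = 2.

2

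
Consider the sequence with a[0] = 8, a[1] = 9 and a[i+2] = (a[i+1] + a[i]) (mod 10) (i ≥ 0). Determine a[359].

We have a[0] = 8,  a[1] = 9,  a[2] = 7,  a[3] = 6,  a[4] = 3,  a[5] = 9,  a[6] = 2,  a[7] = 1,  a[8] = 3,  a[9] = 4,  a[10] = 7,  a[11] = 1,  a[12] = 8,  a[13] = 9.
The sequence repeats with period 12.
(359 - 0) mod 12 = 11, so a[359] = a[11] = 1.

1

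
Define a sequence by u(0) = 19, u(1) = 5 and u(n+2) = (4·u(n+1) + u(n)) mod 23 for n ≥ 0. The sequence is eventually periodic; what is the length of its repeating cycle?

16

We have u(0) = 19, u(1) = 5, u(2) = 16, u(3) = 0, u(4) = 16, u(5) = 18, u(6) = 19, u(7) = 2, u(8) = 4, u(9) = 18, u(10) = 7, u(11) = 0, u(12) = 7, u(13) = 5, u(14) = 4, u(15) = 21, u(16) = 19, u(17) = 5.
The sequence repeats with period 16.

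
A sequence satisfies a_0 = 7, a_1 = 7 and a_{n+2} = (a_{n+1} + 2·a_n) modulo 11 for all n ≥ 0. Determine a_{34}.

We have a_0 = 7; a_1 = 7; a_2 = 10; a_3 = 2; a_4 = 0; a_5 = 4; a_6 = 4; a_7 = 1; a_8 = 9; a_9 = 0; a_{10} = 7; a_{11} = 7.
Since (a_{10}, a_{11}) = (a_0, a_1) = (7, 7) (two consecutive terms determine the rest), the sequence is periodic with period 10.
(34 - 0) mod 10 = 4, so a_{34} = a_4 = 0.

0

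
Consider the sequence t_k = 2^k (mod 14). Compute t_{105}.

t_1 = 2,  t_2 = 4,  t_3 = 8,  t_4 = 2.
The sequence repeats with period 3.
(105 - 1) mod 3 = 2, so t_{105} = t_3 = 8.

8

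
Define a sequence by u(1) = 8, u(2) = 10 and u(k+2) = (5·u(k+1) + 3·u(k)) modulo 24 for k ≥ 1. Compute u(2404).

Listing terms: u(1) = 8; u(2) = 10; u(3) = 2; u(4) = 16; u(5) = 14; u(6) = 22; u(7) = 8; u(8) = 10.
Since (u(7), u(8)) = (u(1), u(2)) = (8, 10) (two consecutive terms determine the rest), the sequence is periodic with period 6.
So u(2404) = u(1 + ((2404-1) mod 6)) = u(4) = 16.

16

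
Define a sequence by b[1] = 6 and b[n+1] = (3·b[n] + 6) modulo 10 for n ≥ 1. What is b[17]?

b[1] = 6, b[2] = 4, b[3] = 8, b[4] = 0, b[5] = 6.
The sequence repeats with period 4.
So b[17] = b[1 + ((17-1) mod 4)] = b[1] = 6.

6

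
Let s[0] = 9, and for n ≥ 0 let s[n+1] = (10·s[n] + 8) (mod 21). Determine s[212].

s[0] = 9,  s[1] = 14,  s[2] = 1,  s[3] = 18,  s[4] = 20,  s[5] = 19,  s[6] = 9.
Since s[6] = s[0] = 9, the sequence is periodic with period 6.
So s[212] = s[0 + ((212-0) mod 6)] = s[2] = 1.

1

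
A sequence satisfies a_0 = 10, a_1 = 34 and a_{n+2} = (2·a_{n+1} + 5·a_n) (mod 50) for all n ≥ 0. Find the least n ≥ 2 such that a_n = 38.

Listing terms: a_0 = 10, a_1 = 34, a_2 = 18, a_3 = 6, a_4 = 2, a_5 = 34, a_6 = 28, a_7 = 26, a_8 = 42, a_9 = 14, a_{10} = 38, a_{11} = 46, a_{12} = 32, a_{13} = 44, a_{14} = 48, a_{15} = 16, a_{16} = 22, a_{17} = 24, a_{18} = 8, a_{19} = 36, a_{20} = 12, a_{21} = 4, a_{22} = 18, a_{23} = 6.
Since (a_{22}, a_{23}) = (a_2, a_3) = (18, 6) (two consecutive terms determine the rest), the sequence is eventually periodic: after a pre-period of length 2 it cycles with period 20.
The value 38 first appears (with n ≥ 2) at a_{10}.

10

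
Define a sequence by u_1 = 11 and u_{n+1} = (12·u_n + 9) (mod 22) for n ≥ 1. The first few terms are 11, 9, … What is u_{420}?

9

Listing terms: u_1 = 11, u_2 = 9, u_3 = 7, u_4 = 5, u_5 = 3, u_6 = 1, u_7 = 21, u_8 = 19, u_9 = 17, u_{10} = 15, u_{11} = 13, u_{12} = 11.
The sequence repeats with period 11.
(420 - 1) mod 11 = 1, so u_{420} = u_2 = 9.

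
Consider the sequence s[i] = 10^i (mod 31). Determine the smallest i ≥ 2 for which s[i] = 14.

8

Listing terms: s[1] = 10, s[2] = 7, s[3] = 8, s[4] = 18, s[5] = 25, s[6] = 2, s[7] = 20, s[8] = 14, s[9] = 16, s[10] = 5, s[11] = 19, s[12] = 4, s[13] = 9, s[14] = 28, s[15] = 1, s[16] = 10.
Since s[16] = s[1] = 10, the sequence is periodic with period 15.
The value 14 first appears (with i ≥ 2) at s[8].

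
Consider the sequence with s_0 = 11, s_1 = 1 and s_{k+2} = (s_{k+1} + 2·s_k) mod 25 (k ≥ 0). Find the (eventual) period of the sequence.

We have s_0 = 11; s_1 = 1; s_2 = 23; s_3 = 0; s_4 = 21; s_5 = 21; s_6 = 13; s_7 = 5; s_8 = 6; s_9 = 16; s_{10} = 3; s_{11} = 10; s_{12} = 16; s_{13} = 11; s_{14} = 18; s_{15} = 15; s_{16} = 1; s_{17} = 6; s_{18} = 8; s_{19} = 20; s_{20} = 11; s_{21} = 1.
The sequence repeats with period 20.

20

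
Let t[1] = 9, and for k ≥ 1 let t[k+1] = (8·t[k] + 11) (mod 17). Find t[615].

14

t[1] = 9; t[2] = 15; t[3] = 12; t[4] = 5; t[5] = 0; t[6] = 11; t[7] = 14; t[8] = 4; t[9] = 9.
The sequence repeats with period 8.
So t[615] = t[1 + ((615-1) mod 8)] = t[7] = 14.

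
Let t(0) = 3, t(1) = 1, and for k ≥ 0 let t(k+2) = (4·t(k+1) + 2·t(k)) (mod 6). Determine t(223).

Computing terms: t(0) = 3; t(1) = 1; t(2) = 4; t(3) = 0; t(4) = 2; t(5) = 2; t(6) = 0; t(7) = 4; t(8) = 4; t(9) = 0.
Since (t(8), t(9)) = (t(2), t(3)) = (4, 0) (two consecutive terms determine the rest), the sequence is eventually periodic: after a pre-period of length 2 it cycles with period 6.
For k ≥ 2, t(k) depends only on (k - 2) mod 6. (223 - 2) mod 6 = 5, so t(223) = t(7) = 4.

4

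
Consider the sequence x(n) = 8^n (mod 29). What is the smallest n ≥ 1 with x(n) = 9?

x(0) = 1,  x(1) = 8,  x(2) = 6,  x(3) = 19,  x(4) = 7,  x(5) = 27,  x(6) = 13,  x(7) = 17,  x(8) = 20,  x(9) = 15,  x(10) = 4,  x(11) = 3,  x(12) = 24,  x(13) = 18,  x(14) = 28,  x(15) = 21,  x(16) = 23,  x(17) = 10,  x(18) = 22,  x(19) = 2,  x(20) = 16,  x(21) = 12,  x(22) = 9,  x(23) = 14,  x(24) = 25,  x(25) = 26,  x(26) = 5,  x(27) = 11,  x(28) = 1.
The sequence repeats with period 28.
The value 9 first appears (with n ≥ 1) at x(22).

22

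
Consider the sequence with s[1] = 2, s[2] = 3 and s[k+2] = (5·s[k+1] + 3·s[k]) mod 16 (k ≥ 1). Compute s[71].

1

We have s[1] = 2,  s[2] = 3,  s[3] = 5,  s[4] = 2,  s[5] = 9,  s[6] = 3,  s[7] = 10,  s[8] = 11,  s[9] = 5,  s[10] = 10,  s[11] = 1,  s[12] = 3,  s[13] = 2,  s[14] = 3.
The sequence repeats with period 12.
(71 - 1) mod 12 = 10, so s[71] = s[11] = 1.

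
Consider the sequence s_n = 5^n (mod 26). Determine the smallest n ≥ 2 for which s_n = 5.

5

Computing terms: s_1 = 5, s_2 = 25, s_3 = 21, s_4 = 1, s_5 = 5.
The sequence repeats with period 4.
The value 5 next appears (with n ≥ 2) at s_5.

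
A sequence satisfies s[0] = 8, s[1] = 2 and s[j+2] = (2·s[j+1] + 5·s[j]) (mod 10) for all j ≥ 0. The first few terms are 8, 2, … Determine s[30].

4

s[0] = 8; s[1] = 2; s[2] = 4; s[3] = 8; s[4] = 6; s[5] = 2; s[6] = 4.
Since (s[5], s[6]) = (s[1], s[2]) = (2, 4) (two consecutive terms determine the rest), the sequence is eventually periodic: after a pre-period of length 1 it cycles with period 4.
For j ≥ 1, s[j] depends only on (j - 1) mod 4. (30 - 1) mod 4 = 1, so s[30] = s[2] = 4.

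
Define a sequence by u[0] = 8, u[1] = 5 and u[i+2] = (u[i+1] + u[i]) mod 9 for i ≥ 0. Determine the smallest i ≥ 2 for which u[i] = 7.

u[0] = 8; u[1] = 5; u[2] = 4; u[3] = 0; u[4] = 4; u[5] = 4; u[6] = 8; u[7] = 3; u[8] = 2; u[9] = 5; u[10] = 7; u[11] = 3; u[12] = 1; u[13] = 4; u[14] = 5; u[15] = 0; u[16] = 5; u[17] = 5; u[18] = 1; u[19] = 6; u[20] = 7; u[21] = 4; u[22] = 2; u[23] = 6; u[24] = 8; u[25] = 5.
Since (u[24], u[25]) = (u[0], u[1]) = (8, 5) (two consecutive terms determine the rest), the sequence is periodic with period 24.
The value 7 first appears (with i ≥ 2) at u[10].

10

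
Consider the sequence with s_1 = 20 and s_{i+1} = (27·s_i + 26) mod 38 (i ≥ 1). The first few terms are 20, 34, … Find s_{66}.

4

Computing terms: s_1 = 20, s_2 = 34, s_3 = 32, s_4 = 16, s_5 = 2, s_6 = 4, s_7 = 20.
The sequence repeats with period 6.
(66 - 1) mod 6 = 5, so s_{66} = s_6 = 4.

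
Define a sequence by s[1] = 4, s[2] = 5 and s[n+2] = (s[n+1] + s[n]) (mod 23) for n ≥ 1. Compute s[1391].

3

We have s[1] = 4; s[2] = 5; s[3] = 9; s[4] = 14; s[5] = 0; s[6] = 14; s[7] = 14; s[8] = 5; s[9] = 19; s[10] = 1; s[11] = 20; s[12] = 21; s[13] = 18; s[14] = 16; s[15] = 11; s[16] = 4; s[17] = 15; s[18] = 19; s[19] = 11; s[20] = 7; s[21] = 18; s[22] = 2; s[23] = 20; s[24] = 22; s[25] = 19; s[26] = 18; s[27] = 14; s[28] = 9; s[29] = 0; s[30] = 9; s[31] = 9; s[32] = 18; s[33] = 4; s[34] = 22; s[35] = 3; s[36] = 2; s[37] = 5; s[38] = 7; s[39] = 12; s[40] = 19; s[41] = 8; s[42] = 4; s[43] = 12; s[44] = 16; s[45] = 5; s[46] = 21; s[47] = 3; s[48] = 1; s[49] = 4; s[50] = 5.
Since (s[49], s[50]) = (s[1], s[2]) = (4, 5) (two consecutive terms determine the rest), the sequence is periodic with period 48.
So s[1391] = s[1 + ((1391-1) mod 48)] = s[47] = 3.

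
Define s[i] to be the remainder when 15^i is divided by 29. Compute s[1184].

23

We have s[1] = 15, s[2] = 22, s[3] = 11, s[4] = 20, s[5] = 10, s[6] = 5, s[7] = 17, s[8] = 23, s[9] = 26, s[10] = 13, s[11] = 21, s[12] = 25, s[13] = 27, s[14] = 28, s[15] = 14, s[16] = 7, s[17] = 18, s[18] = 9, s[19] = 19, s[20] = 24, s[21] = 12, s[22] = 6, s[23] = 3, s[24] = 16, s[25] = 8, s[26] = 4, s[27] = 2, s[28] = 1, s[29] = 15.
The sequence repeats with period 28.
So s[1184] = s[1 + ((1184-1) mod 28)] = s[8] = 23.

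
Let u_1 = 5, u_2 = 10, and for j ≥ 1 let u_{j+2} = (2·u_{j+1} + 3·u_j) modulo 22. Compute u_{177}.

We have u_1 = 5,  u_2 = 10,  u_3 = 13,  u_4 = 12,  u_5 = 19,  u_6 = 8,  u_7 = 7,  u_8 = 16,  u_9 = 9,  u_{10} = 0,  u_{11} = 5,  u_{12} = 10.
Since (u_{11}, u_{12}) = (u_1, u_2) = (5, 10) (two consecutive terms determine the rest), the sequence is periodic with period 10.
So u_{177} = u_{1 + ((177-1) mod 10)} = u_7 = 7.

7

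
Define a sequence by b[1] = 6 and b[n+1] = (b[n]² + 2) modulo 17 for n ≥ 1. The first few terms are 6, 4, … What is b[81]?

11

b[1] = 6; b[2] = 4; b[3] = 1; b[4] = 3; b[5] = 11; b[6] = 4.
Since b[6] = b[2] = 4, the sequence is eventually periodic: after a pre-period of length 1 it cycles with period 4.
For n ≥ 2, b[n] depends only on (n - 2) mod 4. (81 - 2) mod 4 = 3, so b[81] = b[5] = 11.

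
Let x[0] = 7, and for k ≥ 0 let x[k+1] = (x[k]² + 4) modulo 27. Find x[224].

x[0] = 7,  x[1] = 26,  x[2] = 5,  x[3] = 2,  x[4] = 8,  x[5] = 14,  x[6] = 11,  x[7] = 17,  x[8] = 23,  x[9] = 20,  x[10] = 26.
Since x[10] = x[1] = 26, the sequence is eventually periodic: after a pre-period of length 1 it cycles with period 9.
For k ≥ 1, x[k] depends only on (k - 1) mod 9. (224 - 1) mod 9 = 7, so x[224] = x[8] = 23.

23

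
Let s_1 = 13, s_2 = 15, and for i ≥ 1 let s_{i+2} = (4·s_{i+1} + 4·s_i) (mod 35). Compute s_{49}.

13

s_1 = 13,  s_2 = 15,  s_3 = 7,  s_4 = 18,  s_5 = 30,  s_6 = 17,  s_7 = 13,  s_8 = 15.
Since (s_7, s_8) = (s_1, s_2) = (13, 15) (two consecutive terms determine the rest), the sequence is periodic with period 6.
So s_{49} = s_{1 + ((49-1) mod 6)} = s_1 = 13.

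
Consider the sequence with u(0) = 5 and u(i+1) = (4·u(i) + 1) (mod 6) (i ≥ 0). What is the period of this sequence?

Listing terms: u(0) = 5, u(1) = 3, u(2) = 1, u(3) = 5.
The sequence repeats with period 3.

3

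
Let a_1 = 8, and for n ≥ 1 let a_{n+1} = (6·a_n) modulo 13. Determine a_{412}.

Computing terms: a_1 = 8; a_2 = 9; a_3 = 2; a_4 = 12; a_5 = 7; a_6 = 3; a_7 = 5; a_8 = 4; a_9 = 11; a_{10} = 1; a_{11} = 6; a_{12} = 10; a_{13} = 8.
Since a_{13} = a_1 = 8, the sequence is periodic with period 12.
So a_{412} = a_{1 + ((412-1) mod 12)} = a_4 = 12.

12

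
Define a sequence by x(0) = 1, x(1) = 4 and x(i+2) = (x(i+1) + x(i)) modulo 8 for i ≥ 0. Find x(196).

Listing terms: x(0) = 1; x(1) = 4; x(2) = 5; x(3) = 1; x(4) = 6; x(5) = 7; x(6) = 5; x(7) = 4; x(8) = 1; x(9) = 5; x(10) = 6; x(11) = 3; x(12) = 1; x(13) = 4.
The sequence repeats with period 12.
So x(196) = x(0 + ((196-0) mod 12)) = x(4) = 6.

6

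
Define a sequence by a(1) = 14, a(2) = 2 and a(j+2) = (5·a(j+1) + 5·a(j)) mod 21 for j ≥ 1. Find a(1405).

Computing terms: a(1) = 14,  a(2) = 2,  a(3) = 17,  a(4) = 11,  a(5) = 14,  a(6) = 20,  a(7) = 2,  a(8) = 5,  a(9) = 14,  a(10) = 11,  a(11) = 20,  a(12) = 8,  a(13) = 14,  a(14) = 5,  a(15) = 11,  a(16) = 17,  a(17) = 14,  a(18) = 8,  a(19) = 5,  a(20) = 2,  a(21) = 14,  a(22) = 17,  a(23) = 8,  a(24) = 20,  a(25) = 14,  a(26) = 2.
The sequence repeats with period 24.
(1405 - 1) mod 24 = 12, so a(1405) = a(13) = 14.

14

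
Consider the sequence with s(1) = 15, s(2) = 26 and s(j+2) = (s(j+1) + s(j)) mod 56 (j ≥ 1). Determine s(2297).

Computing terms: s(1) = 15, s(2) = 26, s(3) = 41, s(4) = 11, s(5) = 52, s(6) = 7, s(7) = 3, s(8) = 10, s(9) = 13, s(10) = 23, s(11) = 36, s(12) = 3, s(13) = 39, s(14) = 42, s(15) = 25, s(16) = 11, s(17) = 36, s(18) = 47, s(19) = 27, s(20) = 18, s(21) = 45, s(22) = 7, s(23) = 52, s(24) = 3, s(25) = 55, s(26) = 2, s(27) = 1, s(28) = 3, s(29) = 4, s(30) = 7, s(31) = 11, s(32) = 18, s(33) = 29, s(34) = 47, s(35) = 20, s(36) = 11, s(37) = 31, s(38) = 42, s(39) = 17, s(40) = 3, s(41) = 20, s(42) = 23, s(43) = 43, s(44) = 10, s(45) = 53, s(46) = 7, s(47) = 4, s(48) = 11, s(49) = 15, s(50) = 26.
Since (s(49), s(50)) = (s(1), s(2)) = (15, 26) (two consecutive terms determine the rest), the sequence is periodic with period 48.
(2297 - 1) mod 48 = 40, so s(2297) = s(41) = 20.

20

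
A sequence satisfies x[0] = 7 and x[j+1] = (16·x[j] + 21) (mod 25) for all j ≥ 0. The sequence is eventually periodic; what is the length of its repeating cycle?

25

x[0] = 7, x[1] = 8, x[2] = 24, x[3] = 5, x[4] = 1, x[5] = 12, x[6] = 13, x[7] = 4, x[8] = 10, x[9] = 6, x[10] = 17, x[11] = 18, x[12] = 9, x[13] = 15, x[14] = 11, x[15] = 22, x[16] = 23, x[17] = 14, x[18] = 20, x[19] = 16, x[20] = 2, x[21] = 3, x[22] = 19, x[23] = 0, x[24] = 21, x[25] = 7.
The sequence repeats with period 25.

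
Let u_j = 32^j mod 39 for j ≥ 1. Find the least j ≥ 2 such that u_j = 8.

Listing terms: u_1 = 32,  u_2 = 10,  u_3 = 8,  u_4 = 22,  u_5 = 2,  u_6 = 25,  u_7 = 20,  u_8 = 16,  u_9 = 5,  u_{10} = 4,  u_{11} = 11,  u_{12} = 1,  u_{13} = 32.
The sequence repeats with period 12.
The value 8 first appears (with j ≥ 2) at u_3.

3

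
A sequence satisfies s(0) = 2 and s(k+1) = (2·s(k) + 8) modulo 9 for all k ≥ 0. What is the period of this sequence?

Listing terms: s(0) = 2, s(1) = 3, s(2) = 5, s(3) = 0, s(4) = 8, s(5) = 6, s(6) = 2.
The sequence repeats with period 6.

6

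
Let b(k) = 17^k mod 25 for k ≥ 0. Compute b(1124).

21

We have b(0) = 1, b(1) = 17, b(2) = 14, b(3) = 13, b(4) = 21, b(5) = 7, b(6) = 19, b(7) = 23, b(8) = 16, b(9) = 22, b(10) = 24, b(11) = 8, b(12) = 11, b(13) = 12, b(14) = 4, b(15) = 18, b(16) = 6, b(17) = 2, b(18) = 9, b(19) = 3, b(20) = 1.
Since b(20) = b(0) = 1, the sequence is periodic with period 20.
(1124 - 0) mod 20 = 4, so b(1124) = b(4) = 21.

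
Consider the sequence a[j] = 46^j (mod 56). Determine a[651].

8

a[0] = 1,  a[1] = 46,  a[2] = 44,  a[3] = 8,  a[4] = 32,  a[5] = 16,  a[6] = 8.
Since a[6] = a[3] = 8, the sequence is eventually periodic: after a pre-period of length 3 it cycles with period 3.
For j ≥ 3, a[j] depends only on (j - 3) mod 3. (651 - 3) mod 3 = 0, so a[651] = a[3] = 8.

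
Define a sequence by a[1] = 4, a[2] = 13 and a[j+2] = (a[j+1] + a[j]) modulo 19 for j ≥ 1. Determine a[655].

Listing terms: a[1] = 4; a[2] = 13; a[3] = 17; a[4] = 11; a[5] = 9; a[6] = 1; a[7] = 10; a[8] = 11; a[9] = 2; a[10] = 13; a[11] = 15; a[12] = 9; a[13] = 5; a[14] = 14; a[15] = 0; a[16] = 14; a[17] = 14; a[18] = 9; a[19] = 4; a[20] = 13.
The sequence repeats with period 18.
So a[655] = a[1 + ((655-1) mod 18)] = a[7] = 10.

10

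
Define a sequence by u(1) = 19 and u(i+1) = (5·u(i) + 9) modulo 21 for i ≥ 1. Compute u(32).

Listing terms: u(1) = 19; u(2) = 20; u(3) = 4; u(4) = 8; u(5) = 7; u(6) = 2; u(7) = 19.
Since u(7) = u(1) = 19, the sequence is periodic with period 6.
So u(32) = u(1 + ((32-1) mod 6)) = u(2) = 20.

20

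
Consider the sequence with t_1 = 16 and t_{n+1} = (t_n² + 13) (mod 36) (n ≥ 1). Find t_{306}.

5

Computing terms: t_1 = 16; t_2 = 17; t_3 = 14; t_4 = 29; t_5 = 26; t_6 = 5; t_7 = 2; t_8 = 17.
Since t_8 = t_2 = 17, the sequence is eventually periodic: after a pre-period of length 1 it cycles with period 6.
For n ≥ 2, t_n depends only on (n - 2) mod 6. (306 - 2) mod 6 = 4, so t_{306} = t_6 = 5.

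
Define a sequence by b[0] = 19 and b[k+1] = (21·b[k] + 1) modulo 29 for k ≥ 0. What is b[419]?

5

b[0] = 19, b[1] = 23, b[2] = 20, b[3] = 15, b[4] = 26, b[5] = 25, b[6] = 4, b[7] = 27, b[8] = 17, b[9] = 10, b[10] = 8, b[11] = 24, b[12] = 12, b[13] = 21, b[14] = 7, b[15] = 3, b[16] = 6, b[17] = 11, b[18] = 0, b[19] = 1, b[20] = 22, b[21] = 28, b[22] = 9, b[23] = 16, b[24] = 18, b[25] = 2, b[26] = 14, b[27] = 5, b[28] = 19.
Since b[28] = b[0] = 19, the sequence is periodic with period 28.
(419 - 0) mod 28 = 27, so b[419] = b[27] = 5.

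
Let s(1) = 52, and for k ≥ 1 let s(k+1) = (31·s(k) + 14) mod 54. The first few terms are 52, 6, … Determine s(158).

Listing terms: s(1) = 52; s(2) = 6; s(3) = 38; s(4) = 4; s(5) = 30; s(6) = 26; s(7) = 10; s(8) = 0; s(9) = 14; s(10) = 16; s(11) = 24; s(12) = 2; s(13) = 22; s(14) = 48; s(15) = 44; s(16) = 28; s(17) = 18; s(18) = 32; s(19) = 34; s(20) = 42; s(21) = 20; s(22) = 40; s(23) = 12; s(24) = 8; s(25) = 46; s(26) = 36; s(27) = 50; s(28) = 52.
Since s(28) = s(1) = 52, the sequence is periodic with period 27.
(158 - 1) mod 27 = 22, so s(158) = s(23) = 12.

12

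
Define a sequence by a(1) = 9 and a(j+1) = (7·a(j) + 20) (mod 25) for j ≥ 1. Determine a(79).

1

We have a(1) = 9,  a(2) = 8,  a(3) = 1,  a(4) = 2,  a(5) = 9.
Since a(5) = a(1) = 9, the sequence is periodic with period 4.
(79 - 1) mod 4 = 2, so a(79) = a(3) = 1.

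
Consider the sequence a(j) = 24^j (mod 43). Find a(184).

a(1) = 24,  a(2) = 17,  a(3) = 21,  a(4) = 31,  a(5) = 13,  a(6) = 11,  a(7) = 6,  a(8) = 15,  a(9) = 16,  a(10) = 40,  a(11) = 14,  a(12) = 35,  a(13) = 23,  a(14) = 36,  a(15) = 4,  a(16) = 10,  a(17) = 25,  a(18) = 41,  a(19) = 38,  a(20) = 9,  a(21) = 1,  a(22) = 24.
Since a(22) = a(1) = 24, the sequence is periodic with period 21.
(184 - 1) mod 21 = 15, so a(184) = a(16) = 10.

10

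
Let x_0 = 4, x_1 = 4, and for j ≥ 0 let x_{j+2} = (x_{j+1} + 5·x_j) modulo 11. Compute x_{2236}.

6

x_0 = 4, x_1 = 4, x_2 = 2, x_3 = 0, x_4 = 10, x_5 = 10, x_6 = 5, x_7 = 0, x_8 = 3, x_9 = 3, x_{10} = 7, x_{11} = 0, x_{12} = 2, x_{13} = 2, x_{14} = 1, x_{15} = 0, x_{16} = 5, x_{17} = 5, x_{18} = 8, x_{19} = 0, x_{20} = 7, x_{21} = 7, x_{22} = 9, x_{23} = 0, x_{24} = 1, x_{25} = 1, x_{26} = 6, x_{27} = 0, x_{28} = 8, x_{29} = 8, x_{30} = 4, x_{31} = 0, x_{32} = 9, x_{33} = 9, x_{34} = 10, x_{35} = 0, x_{36} = 6, x_{37} = 6, x_{38} = 3, x_{39} = 0, x_{40} = 4, x_{41} = 4.
Since (x_{40}, x_{41}) = (x_0, x_1) = (4, 4) (two consecutive terms determine the rest), the sequence is periodic with period 40.
So x_{2236} = x_{0 + ((2236-0) mod 40)} = x_{36} = 6.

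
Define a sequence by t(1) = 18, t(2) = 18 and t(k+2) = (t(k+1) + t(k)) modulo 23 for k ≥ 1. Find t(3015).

14

Computing terms: t(1) = 18, t(2) = 18, t(3) = 13, t(4) = 8, t(5) = 21, t(6) = 6, t(7) = 4, t(8) = 10, t(9) = 14, t(10) = 1, t(11) = 15, t(12) = 16, t(13) = 8, t(14) = 1, t(15) = 9, t(16) = 10, t(17) = 19, t(18) = 6, t(19) = 2, t(20) = 8, t(21) = 10, t(22) = 18, t(23) = 5, t(24) = 0, t(25) = 5, t(26) = 5, t(27) = 10, t(28) = 15, t(29) = 2, t(30) = 17, t(31) = 19, t(32) = 13, t(33) = 9, t(34) = 22, t(35) = 8, t(36) = 7, t(37) = 15, t(38) = 22, t(39) = 14, t(40) = 13, t(41) = 4, t(42) = 17, t(43) = 21, t(44) = 15, t(45) = 13, t(46) = 5, t(47) = 18, t(48) = 0, t(49) = 18, t(50) = 18.
The sequence repeats with period 48.
(3015 - 1) mod 48 = 38, so t(3015) = t(39) = 14.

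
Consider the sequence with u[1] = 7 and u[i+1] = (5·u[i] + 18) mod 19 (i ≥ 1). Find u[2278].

7

We have u[1] = 7; u[2] = 15; u[3] = 17; u[4] = 8; u[5] = 1; u[6] = 4; u[7] = 0; u[8] = 18; u[9] = 13; u[10] = 7.
The sequence repeats with period 9.
(2278 - 1) mod 9 = 0, so u[2278] = u[1] = 7.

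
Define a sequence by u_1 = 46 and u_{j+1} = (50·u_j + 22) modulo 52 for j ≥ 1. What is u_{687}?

Computing terms: u_1 = 46,  u_2 = 34,  u_3 = 6,  u_4 = 10,  u_5 = 2,  u_6 = 18,  u_7 = 38,  u_8 = 50,  u_9 = 26,  u_{10} = 22,  u_{11} = 30,  u_{12} = 14,  u_{13} = 46.
The sequence repeats with period 12.
(687 - 1) mod 12 = 2, so u_{687} = u_3 = 6.

6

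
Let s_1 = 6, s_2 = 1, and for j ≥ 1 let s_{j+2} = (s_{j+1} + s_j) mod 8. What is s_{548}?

5

s_1 = 6, s_2 = 1, s_3 = 7, s_4 = 0, s_5 = 7, s_6 = 7, s_7 = 6, s_8 = 5, s_9 = 3, s_{10} = 0, s_{11} = 3, s_{12} = 3, s_{13} = 6, s_{14} = 1.
The sequence repeats with period 12.
(548 - 1) mod 12 = 7, so s_{548} = s_8 = 5.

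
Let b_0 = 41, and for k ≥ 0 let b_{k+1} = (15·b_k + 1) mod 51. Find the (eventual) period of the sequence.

Computing terms: b_0 = 41, b_1 = 4, b_2 = 10, b_3 = 49, b_4 = 22, b_5 = 25, b_6 = 19, b_7 = 31, b_8 = 7, b_9 = 4.
Since b_9 = b_1 = 4, the sequence is eventually periodic: after a pre-period of length 1 it cycles with period 8.

8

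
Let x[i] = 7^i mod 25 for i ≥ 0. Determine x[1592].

1

x[0] = 1; x[1] = 7; x[2] = 24; x[3] = 18; x[4] = 1.
Since x[4] = x[0] = 1, the sequence is periodic with period 4.
(1592 - 0) mod 4 = 0, so x[1592] = x[0] = 1.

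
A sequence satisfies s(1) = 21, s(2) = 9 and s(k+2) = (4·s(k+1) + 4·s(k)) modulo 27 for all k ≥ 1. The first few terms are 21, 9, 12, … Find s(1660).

Computing terms: s(1) = 21,  s(2) = 9,  s(3) = 12,  s(4) = 3,  s(5) = 6,  s(6) = 9,  s(7) = 6,  s(8) = 6,  s(9) = 21,  s(10) = 0,  s(11) = 3,  s(12) = 12,  s(13) = 6,  s(14) = 18,  s(15) = 15,  s(16) = 24,  s(17) = 21,  s(18) = 18,  s(19) = 21,  s(20) = 21,  s(21) = 6,  s(22) = 0,  s(23) = 24,  s(24) = 15,  s(25) = 21,  s(26) = 9.
Since (s(25), s(26)) = (s(1), s(2)) = (21, 9) (two consecutive terms determine the rest), the sequence is periodic with period 24.
(1660 - 1) mod 24 = 3, so s(1660) = s(4) = 3.

3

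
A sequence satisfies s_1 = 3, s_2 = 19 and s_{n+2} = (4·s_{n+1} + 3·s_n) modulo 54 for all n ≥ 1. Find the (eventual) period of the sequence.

Listing terms: s_1 = 3,  s_2 = 19,  s_3 = 31,  s_4 = 19,  s_5 = 7,  s_6 = 31,  s_7 = 37,  s_8 = 25,  s_9 = 49,  s_{10} = 1,  s_{11} = 43,  s_{12} = 13,  s_{13} = 19,  s_{14} = 7.
Since (s_{13}, s_{14}) = (s_4, s_5) = (19, 7) (two consecutive terms determine the rest), the sequence is eventually periodic: after a pre-period of length 3 it cycles with period 9.

9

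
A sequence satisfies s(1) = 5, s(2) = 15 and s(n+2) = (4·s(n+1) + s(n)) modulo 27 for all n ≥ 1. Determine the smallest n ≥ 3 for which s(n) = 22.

8

Computing terms: s(1) = 5, s(2) = 15, s(3) = 11, s(4) = 5, s(5) = 4, s(6) = 21, s(7) = 7, s(8) = 22, s(9) = 14, s(10) = 24, s(11) = 2, s(12) = 5, s(13) = 22, s(14) = 12, s(15) = 16, s(16) = 22, s(17) = 23, s(18) = 6, s(19) = 20, s(20) = 5, s(21) = 13, s(22) = 3, s(23) = 25, s(24) = 22, s(25) = 5, s(26) = 15.
The sequence repeats with period 24.
The value 22 first appears (with n ≥ 3) at s(8).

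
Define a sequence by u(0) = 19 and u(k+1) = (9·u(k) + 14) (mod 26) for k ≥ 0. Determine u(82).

3

We have u(0) = 19, u(1) = 3, u(2) = 15, u(3) = 19.
The sequence repeats with period 3.
(82 - 0) mod 3 = 1, so u(82) = u(1) = 3.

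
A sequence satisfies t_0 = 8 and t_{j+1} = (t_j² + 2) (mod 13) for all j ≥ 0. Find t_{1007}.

11

We have t_0 = 8, t_1 = 1, t_2 = 3, t_3 = 11, t_4 = 6, t_5 = 12, t_6 = 3.
Since t_6 = t_2 = 3, the sequence is eventually periodic: after a pre-period of length 2 it cycles with period 4.
For j ≥ 2, t_j depends only on (j - 2) mod 4. (1007 - 2) mod 4 = 1, so t_{1007} = t_3 = 11.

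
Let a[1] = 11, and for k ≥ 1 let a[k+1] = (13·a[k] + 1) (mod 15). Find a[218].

Listing terms: a[1] = 11,  a[2] = 9,  a[3] = 13,  a[4] = 5,  a[5] = 6,  a[6] = 4,  a[7] = 8,  a[8] = 0,  a[9] = 1,  a[10] = 14,  a[11] = 3,  a[12] = 10,  a[13] = 11.
The sequence repeats with period 12.
So a[218] = a[1 + ((218-1) mod 12)] = a[2] = 9.

9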